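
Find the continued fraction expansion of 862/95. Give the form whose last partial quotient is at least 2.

[9; 13, 1, 1, 3]

862 = 9×95 + 7
95 = 13×7 + 4
7 = 1×4 + 3
4 = 1×3 + 1
3 = 3×1 + 0  (stop)
So 862/95 = [9; 13, 1, 1, 3].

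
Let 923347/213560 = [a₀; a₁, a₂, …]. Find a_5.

8

923347 = 4·213560 + 69107   →  a_0 = 4
213560 = 3·69107 + 6239   →  a_1 = 3
69107 = 11·6239 + 478   →  a_2 = 11
6239 = 13·478 + 25   →  a_3 = 13
478 = 19·25 + 3   →  a_4 = 19
25 = 8·3 + 1   →  a_5 = 8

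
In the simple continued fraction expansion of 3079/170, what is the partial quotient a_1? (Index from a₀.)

3079 = 18·170 + 19   →  a_0 = 18
170 = 8·19 + 18   →  a_1 = 8

8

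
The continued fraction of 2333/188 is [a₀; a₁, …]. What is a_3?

2333 = 12·188 + 77   →  a_0 = 12
188 = 2·77 + 34   →  a_1 = 2
77 = 2·34 + 9   →  a_2 = 2
34 = 3·9 + 7   →  a_3 = 3

3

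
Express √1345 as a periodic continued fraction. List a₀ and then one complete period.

a₀ = ⌊√1345⌋ = 36.
With m₀=0, d₀=1 and mₖ₊₁ = dₖaₖ − mₖ, dₖ₊₁ = (n − mₖ₊₁²)/dₖ, aₖ₊₁ = ⌊(a₀+mₖ₊₁)/dₖ₊₁⌋:
  k=1: m=36, d=49, a=1
  k=2: m=13, d=24, a=2
  k=3: m=35, d=5, a=14
  k=4: m=35, d=24, a=2
  k=5: m=13, d=49, a=1
  k=6: m=36, d=1, a=72
d=1 and a=2a₀=72 at k=6, so the next step gives (m, d) = (36, 49) again — its k=1 value — and the period has length 6.

[36; 1, 2, 14, 2, 1, 72]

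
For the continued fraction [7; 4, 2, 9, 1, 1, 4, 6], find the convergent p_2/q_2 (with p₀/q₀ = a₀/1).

65/9

Using pₖ = aₖpₖ₋₁ + pₖ₋₂, qₖ = aₖqₖ₋₁ + qₖ₋₂ (with p₋₁=1, p₋₂=0, q₋₁=0, q₋₂=1):
  k=0: a=7, p=7, q=1
  k=1: a=4, p=29, q=4
  k=2: a=2, p=65, q=9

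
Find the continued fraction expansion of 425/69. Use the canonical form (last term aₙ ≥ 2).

[6; 6, 3, 1, 2]

425 = 6·69 + 11
69 = 6·11 + 3
11 = 3·3 + 2
3 = 1·2 + 1
2 = 2·1 + 0  (stop)
So 425/69 = [6; 6, 3, 1, 2].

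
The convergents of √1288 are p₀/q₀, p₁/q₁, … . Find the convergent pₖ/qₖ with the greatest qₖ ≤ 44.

323/9

√1288 = [35; 1, 7, 1, 70, …] (period length 4).
Convergents:
  p_0/q_0 = 35/1
  p_1/q_1 = 36/1
  p_2/q_2 = 287/8
  p_3/q_3 = 323/9
  p_4/q_4 = 22897/638
q_3 = 9 ≤ 44 < 638 = q_4, so the answer is 323/9.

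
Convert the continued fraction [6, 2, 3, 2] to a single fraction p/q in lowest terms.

Using pₖ = aₖpₖ₋₁ + pₖ₋₂ and qₖ = aₖqₖ₋₁ + qₖ₋₂:
  k=0: a=6, p=6, q=1
  k=1: a=2, p=13, q=2
  k=2: a=3, p=45, q=7
  k=3: a=2, p=103, q=16

103/16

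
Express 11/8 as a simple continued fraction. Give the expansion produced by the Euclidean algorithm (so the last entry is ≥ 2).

11 = 1·8 + 3
8 = 2·3 + 2
3 = 1·2 + 1
2 = 2·1 + 0  (stop)
So 11/8 = [1; 2, 1, 2].

[1; 2, 1, 2]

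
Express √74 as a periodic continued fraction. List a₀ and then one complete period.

[8; 1, 1, 1, 1, 16]

a₀ = ⌊√74⌋ = 8.
With m₀=0, d₀=1 and mₖ₊₁ = dₖaₖ − mₖ, dₖ₊₁ = (n − mₖ₊₁²)/dₖ, aₖ₊₁ = ⌊(a₀+mₖ₊₁)/dₖ₊₁⌋:
  k=1: m=8, d=10, a=1
  k=2: m=2, d=7, a=1
  k=3: m=5, d=7, a=1
  k=4: m=2, d=10, a=1
  k=5: m=8, d=1, a=16
d=1 and a=2a₀=16 at k=5, so the next step gives (m, d) = (8, 10) again — its k=1 value — and the period has length 5.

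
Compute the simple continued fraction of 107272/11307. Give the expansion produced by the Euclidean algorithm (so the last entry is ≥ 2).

[9; 2, 19, 16, 18]

107272 = 9*11307 + 5509
11307 = 2*5509 + 289
5509 = 19*289 + 18
289 = 16*18 + 1
18 = 18*1 + 0  (stop)
So 107272/11307 = [9; 2, 19, 16, 18].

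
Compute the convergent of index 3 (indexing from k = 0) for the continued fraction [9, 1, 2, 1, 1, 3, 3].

39/4

Using pₖ = aₖpₖ₋₁ + pₖ₋₂, qₖ = aₖqₖ₋₁ + qₖ₋₂ (with p₋₁=1, p₋₂=0, q₋₁=0, q₋₂=1):
  k=0: a=9, p=9, q=1
  k=1: a=1, p=10, q=1
  k=2: a=2, p=29, q=3
  k=3: a=1, p=39, q=4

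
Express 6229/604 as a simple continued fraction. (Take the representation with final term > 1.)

[10; 3, 5, 9, 4]

6229 = 10×604 + 189
604 = 3×189 + 37
189 = 5×37 + 4
37 = 9×4 + 1
4 = 4×1 + 0  (stop)
So 6229/604 = [10; 3, 5, 9, 4].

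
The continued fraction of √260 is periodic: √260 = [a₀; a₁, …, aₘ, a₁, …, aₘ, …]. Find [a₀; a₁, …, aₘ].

a₀ = ⌊√260⌋ = 16.
With m₀=0, d₀=1 and mₖ₊₁ = dₖaₖ − mₖ, dₖ₊₁ = (n − mₖ₊₁²)/dₖ, aₖ₊₁ = ⌊(a₀+mₖ₊₁)/dₖ₊₁⌋:
  k=1: m=16, d=4, a=8
  k=2: m=16, d=1, a=32
d=1 and a=2a₀=32 at k=2, so the next step gives (m, d) = (16, 4) again — its k=1 value — and the period has length 2.

[16; 8, 32]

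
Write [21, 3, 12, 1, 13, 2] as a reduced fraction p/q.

24609/1154

Fold from the inside: start with 2/1.
  13 + 1/2 = 27/2
  1 + 2/27 = 29/27
  12 + 27/29 = 375/29
  3 + 29/375 = 1154/375
  21 + 375/1154 = 24609/1154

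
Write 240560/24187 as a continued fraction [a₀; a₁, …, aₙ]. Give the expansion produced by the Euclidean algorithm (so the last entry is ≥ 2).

[9; 1, 17, 2, 6, 3, 10, 3]

240560 = 9·24187 + 22877
24187 = 1·22877 + 1310
22877 = 17·1310 + 607
1310 = 2·607 + 96
607 = 6·96 + 31
96 = 3·31 + 3
31 = 10·3 + 1
3 = 3·1 + 0  (stop)
So 240560/24187 = [9; 1, 17, 2, 6, 3, 10, 3].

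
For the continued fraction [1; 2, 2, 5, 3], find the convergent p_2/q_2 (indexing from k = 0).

Using pₖ = aₖpₖ₋₁ + pₖ₋₂, qₖ = aₖqₖ₋₁ + qₖ₋₂ (with p₋₁=1, p₋₂=0, q₋₁=0, q₋₂=1):
  k=0: a=1, p=1, q=1
  k=1: a=2, p=3, q=2
  k=2: a=2, p=7, q=5

7/5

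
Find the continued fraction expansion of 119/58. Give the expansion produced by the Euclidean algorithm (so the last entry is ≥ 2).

119 = 2*58 + 3
58 = 19*3 + 1
3 = 3*1 + 0  (stop)
So 119/58 = [2; 19, 3].

[2; 19, 3]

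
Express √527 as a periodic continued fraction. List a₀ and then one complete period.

a₀ = ⌊√527⌋ = 22.
With m₀=0, d₀=1 and mₖ₊₁ = dₖaₖ − mₖ, dₖ₊₁ = (n − mₖ₊₁²)/dₖ, aₖ₊₁ = ⌊(a₀+mₖ₊₁)/dₖ₊₁⌋:
  k=1: m=22, d=43, a=1
  k=2: m=21, d=2, a=21
  k=3: m=21, d=43, a=1
  k=4: m=22, d=1, a=44
d=1 and a=2a₀=44 at k=4, so the next step gives (m, d) = (22, 43) again — its k=1 value — and the period has length 4.

[22; 1, 21, 1, 44]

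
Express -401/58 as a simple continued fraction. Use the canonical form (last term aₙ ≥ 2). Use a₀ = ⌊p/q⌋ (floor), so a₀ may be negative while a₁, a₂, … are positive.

[-7; 11, 1, 1, 2]

-401 = -7·58 + 5
58 = 11·5 + 3
5 = 1·3 + 2
3 = 1·2 + 1
2 = 2·1 + 0  (stop)
So -401/58 = [-7; 11, 1, 1, 2].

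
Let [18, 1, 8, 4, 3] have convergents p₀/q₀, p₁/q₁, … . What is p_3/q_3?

Using pₖ = aₖpₖ₋₁ + pₖ₋₂, qₖ = aₖqₖ₋₁ + qₖ₋₂ (with p₋₁=1, p₋₂=0, q₋₁=0, q₋₂=1):
  k=0: a=18, p=18, q=1
  k=1: a=1, p=19, q=1
  k=2: a=8, p=170, q=9
  k=3: a=4, p=699, q=37

699/37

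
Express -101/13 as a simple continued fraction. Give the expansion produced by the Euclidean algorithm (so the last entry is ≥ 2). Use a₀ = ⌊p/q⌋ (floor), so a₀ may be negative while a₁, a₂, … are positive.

-101 = -8·13 + 3
13 = 4·3 + 1
3 = 3·1 + 0  (stop)
So -101/13 = [-8; 4, 3].

[-8; 4, 3]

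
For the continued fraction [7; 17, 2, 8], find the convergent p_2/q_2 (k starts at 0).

Using pₖ = aₖpₖ₋₁ + pₖ₋₂, qₖ = aₖqₖ₋₁ + qₖ₋₂ (with p₋₁=1, p₋₂=0, q₋₁=0, q₋₂=1):
  k=0: a=7, p=7, q=1
  k=1: a=17, p=120, q=17
  k=2: a=2, p=247, q=35

247/35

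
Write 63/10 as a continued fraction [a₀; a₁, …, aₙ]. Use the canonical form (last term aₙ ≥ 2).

[6; 3, 3]

63 = 6·10 + 3
10 = 3·3 + 1
3 = 3·1 + 0  (stop)
So 63/10 = [6; 3, 3].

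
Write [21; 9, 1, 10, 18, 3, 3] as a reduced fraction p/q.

423010/20047

Using pₖ = aₖpₖ₋₁ + pₖ₋₂ and qₖ = aₖqₖ₋₁ + qₖ₋₂:
  k=0: a=21, p=21, q=1
  k=1: a=9, p=190, q=9
  k=2: a=1, p=211, q=10
  k=3: a=10, p=2300, q=109
  k=4: a=18, p=41611, q=1972
  k=5: a=3, p=127133, q=6025
  k=6: a=3, p=423010, q=20047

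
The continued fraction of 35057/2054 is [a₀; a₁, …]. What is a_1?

14

35057 = 17·2054 + 139   →  a_0 = 17
2054 = 14·139 + 108   →  a_1 = 14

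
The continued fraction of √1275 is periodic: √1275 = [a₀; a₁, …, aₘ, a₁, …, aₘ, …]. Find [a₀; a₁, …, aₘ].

[35; 1, 2, 2, 2, 2, 2, 1, 70]

a₀ = ⌊√1275⌋ = 35.
With m₀=0, d₀=1 and mₖ₊₁ = dₖaₖ − mₖ, dₖ₊₁ = (n − mₖ₊₁²)/dₖ, aₖ₊₁ = ⌊(a₀+mₖ₊₁)/dₖ₊₁⌋:
  k=1: m=35, d=50, a=1
  k=2: m=15, d=21, a=2
  k=3: m=27, d=26, a=2
  k=4: m=25, d=25, a=2
  k=5: m=25, d=26, a=2
  k=6: m=27, d=21, a=2
  k=7: m=15, d=50, a=1
  k=8: m=35, d=1, a=70
d=1 and a=2a₀=70 at k=8, so the next step gives (m, d) = (35, 50) again — its k=1 value — and the period has length 8.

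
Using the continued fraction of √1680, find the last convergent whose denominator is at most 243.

3361/82

√1680 = [40; 1, 80, …] (period length 2).
Convergents:
  p_0/q_0 = 40/1
  p_1/q_1 = 41/1
  p_2/q_2 = 3320/81
  p_3/q_3 = 3361/82
  p_4/q_4 = 272200/6641
q_3 = 82 ≤ 243 < 6641 = q_4, so the answer is 3361/82.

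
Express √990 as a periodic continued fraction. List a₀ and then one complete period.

[31; 2, 6, 2, 62]

a₀ = ⌊√990⌋ = 31.
With m₀=0, d₀=1 and mₖ₊₁ = dₖaₖ − mₖ, dₖ₊₁ = (n − mₖ₊₁²)/dₖ, aₖ₊₁ = ⌊(a₀+mₖ₊₁)/dₖ₊₁⌋:
  k=1: m=31, d=29, a=2
  k=2: m=27, d=9, a=6
  k=3: m=27, d=29, a=2
  k=4: m=31, d=1, a=62
d=1 and a=2a₀=62 at k=4, so the next step gives (m, d) = (31, 29) again — its k=1 value — and the period has length 4.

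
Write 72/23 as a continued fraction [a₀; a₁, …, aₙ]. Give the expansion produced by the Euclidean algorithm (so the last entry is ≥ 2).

[3; 7, 1, 2]

72 = 3×23 + 3
23 = 7×3 + 2
3 = 1×2 + 1
2 = 2×1 + 0  (stop)
So 72/23 = [3; 7, 1, 2].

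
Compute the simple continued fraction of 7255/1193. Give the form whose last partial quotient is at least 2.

[6; 12, 3, 2, 1, 9]

7255 = 6×1193 + 97
1193 = 12×97 + 29
97 = 3×29 + 10
29 = 2×10 + 9
10 = 1×9 + 1
9 = 9×1 + 0  (stop)
So 7255/1193 = [6; 12, 3, 2, 1, 9].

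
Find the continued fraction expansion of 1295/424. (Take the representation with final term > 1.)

[3; 18, 2, 3, 3]

1295 = 3·424 + 23
424 = 18·23 + 10
23 = 2·10 + 3
10 = 3·3 + 1
3 = 3·1 + 0  (stop)
So 1295/424 = [3; 18, 2, 3, 3].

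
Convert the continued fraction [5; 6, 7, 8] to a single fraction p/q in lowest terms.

1807/350

Fold from the inside: start with 8/1.
  7 + 1/8 = 57/8
  6 + 8/57 = 350/57
  5 + 57/350 = 1807/350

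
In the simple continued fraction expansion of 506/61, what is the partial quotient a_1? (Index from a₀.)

3

506 = 8·61 + 18   →  a_0 = 8
61 = 3·18 + 7   →  a_1 = 3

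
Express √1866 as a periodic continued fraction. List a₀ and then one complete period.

a₀ = ⌊√1866⌋ = 43.
With m₀=0, d₀=1 and mₖ₊₁ = dₖaₖ − mₖ, dₖ₊₁ = (n − mₖ₊₁²)/dₖ, aₖ₊₁ = ⌊(a₀+mₖ₊₁)/dₖ₊₁⌋:
  k=1: m=43, d=17, a=5
  k=2: m=42, d=6, a=14
  k=3: m=42, d=17, a=5
  k=4: m=43, d=1, a=86
d=1 and a=2a₀=86 at k=4, so the next step gives (m, d) = (43, 17) again — its k=1 value — and the period has length 4.

[43; 5, 14, 5, 86]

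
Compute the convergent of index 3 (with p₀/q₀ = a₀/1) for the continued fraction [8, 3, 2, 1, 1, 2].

Using pₖ = aₖpₖ₋₁ + pₖ₋₂, qₖ = aₖqₖ₋₁ + qₖ₋₂ (with p₋₁=1, p₋₂=0, q₋₁=0, q₋₂=1):
  k=0: a=8, p=8, q=1
  k=1: a=3, p=25, q=3
  k=2: a=2, p=58, q=7
  k=3: a=1, p=83, q=10

83/10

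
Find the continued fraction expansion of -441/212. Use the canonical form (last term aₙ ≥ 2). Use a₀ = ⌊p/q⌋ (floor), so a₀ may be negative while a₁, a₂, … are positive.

[-3; 1, 11, 2, 8]

-441 = -3×212 + 195
212 = 1×195 + 17
195 = 11×17 + 8
17 = 2×8 + 1
8 = 8×1 + 0  (stop)
So -441/212 = [-3; 1, 11, 2, 8].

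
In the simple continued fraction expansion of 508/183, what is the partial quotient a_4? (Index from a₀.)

6

508 = 2·183 + 142   →  a_0 = 2
183 = 1·142 + 41   →  a_1 = 1
142 = 3·41 + 19   →  a_2 = 3
41 = 2·19 + 3   →  a_3 = 2
19 = 6·3 + 1   →  a_4 = 6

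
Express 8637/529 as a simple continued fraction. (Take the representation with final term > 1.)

[16; 3, 17, 3, 3]

8637 = 16*529 + 173
529 = 3*173 + 10
173 = 17*10 + 3
10 = 3*3 + 1
3 = 3*1 + 0  (stop)
So 8637/529 = [16; 3, 17, 3, 3].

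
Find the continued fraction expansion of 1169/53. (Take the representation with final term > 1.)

1169 = 22*53 + 3
53 = 17*3 + 2
3 = 1*2 + 1
2 = 2*1 + 0  (stop)
So 1169/53 = [22; 17, 1, 2].

[22; 17, 1, 2]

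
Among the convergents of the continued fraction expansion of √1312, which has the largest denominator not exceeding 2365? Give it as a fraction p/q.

√1312 = [36; 4, 1, 1, 17, 1, 1, 4, 72, …] (period length 8).
Convergents:
  p_0/q_0 = 36/1
  p_1/q_1 = 145/4
  p_2/q_2 = 181/5
  p_3/q_3 = 326/9
  p_4/q_4 = 5723/158
  p_5/q_5 = 6049/167
  p_6/q_6 = 11772/325
  p_7/q_7 = 53137/1467
  p_8/q_8 = 3837636/105949
q_7 = 1467 ≤ 2365 < 105949 = q_8, so the answer is 53137/1467.

53137/1467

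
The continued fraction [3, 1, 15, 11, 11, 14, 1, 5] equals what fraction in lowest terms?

Fold from the inside: start with 5/1.
  1 + 1/5 = 6/5
  14 + 5/6 = 89/6
  11 + 6/89 = 985/89
  11 + 89/985 = 10924/985
  15 + 985/10924 = 164845/10924
  1 + 10924/164845 = 175769/164845
  3 + 164845/175769 = 692152/175769

692152/175769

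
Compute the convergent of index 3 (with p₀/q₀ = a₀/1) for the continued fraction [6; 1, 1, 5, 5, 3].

72/11

Using pₖ = aₖpₖ₋₁ + pₖ₋₂, qₖ = aₖqₖ₋₁ + qₖ₋₂ (with p₋₁=1, p₋₂=0, q₋₁=0, q₋₂=1):
  k=0: a=6, p=6, q=1
  k=1: a=1, p=7, q=1
  k=2: a=1, p=13, q=2
  k=3: a=5, p=72, q=11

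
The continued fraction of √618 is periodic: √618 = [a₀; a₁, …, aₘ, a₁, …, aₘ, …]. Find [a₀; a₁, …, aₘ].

[24; 1, 6, 8, 6, 1, 48]

a₀ = ⌊√618⌋ = 24.
With m₀=0, d₀=1 and mₖ₊₁ = dₖaₖ − mₖ, dₖ₊₁ = (n − mₖ₊₁²)/dₖ, aₖ₊₁ = ⌊(a₀+mₖ₊₁)/dₖ₊₁⌋:
  k=1: m=24, d=42, a=1
  k=2: m=18, d=7, a=6
  k=3: m=24, d=6, a=8
  k=4: m=24, d=7, a=6
  k=5: m=18, d=42, a=1
  k=6: m=24, d=1, a=48
d=1 and a=2a₀=48 at k=6, so the next step gives (m, d) = (24, 42) again — its k=1 value — and the period has length 6.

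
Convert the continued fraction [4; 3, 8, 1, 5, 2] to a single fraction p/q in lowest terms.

Fold from the inside: start with 2/1.
  5 + 1/2 = 11/2
  1 + 2/11 = 13/11
  8 + 11/13 = 115/13
  3 + 13/115 = 358/115
  4 + 115/358 = 1547/358

1547/358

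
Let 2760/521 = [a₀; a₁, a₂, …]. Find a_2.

2760 = 5·521 + 155   →  a_0 = 5
521 = 3·155 + 56   →  a_1 = 3
155 = 2·56 + 43   →  a_2 = 2

2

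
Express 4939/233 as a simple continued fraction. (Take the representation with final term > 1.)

[21; 5, 15, 3]

4939 = 21×233 + 46
233 = 5×46 + 3
46 = 15×3 + 1
3 = 3×1 + 0  (stop)
So 4939/233 = [21; 5, 15, 3].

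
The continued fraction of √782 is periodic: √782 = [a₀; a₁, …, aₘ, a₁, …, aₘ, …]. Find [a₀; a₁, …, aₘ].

[27; 1, 26, 1, 54]

a₀ = ⌊√782⌋ = 27.
With m₀=0, d₀=1 and mₖ₊₁ = dₖaₖ − mₖ, dₖ₊₁ = (n − mₖ₊₁²)/dₖ, aₖ₊₁ = ⌊(a₀+mₖ₊₁)/dₖ₊₁⌋:
  k=1: m=27, d=53, a=1
  k=2: m=26, d=2, a=26
  k=3: m=26, d=53, a=1
  k=4: m=27, d=1, a=54
d=1 and a=2a₀=54 at k=4, so the next step gives (m, d) = (27, 53) again — its k=1 value — and the period has length 4.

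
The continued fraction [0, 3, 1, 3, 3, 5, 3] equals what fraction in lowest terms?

Using pₖ = aₖpₖ₋₁ + pₖ₋₂ and qₖ = aₖqₖ₋₁ + qₖ₋₂:
  k=0: a=0, p=0, q=1
  k=1: a=3, p=1, q=3
  k=2: a=1, p=1, q=4
  k=3: a=3, p=4, q=15
  k=4: a=3, p=13, q=49
  k=5: a=5, p=69, q=260
  k=6: a=3, p=220, q=829

220/829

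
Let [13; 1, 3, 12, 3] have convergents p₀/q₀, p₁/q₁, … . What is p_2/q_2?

55/4

Using pₖ = aₖpₖ₋₁ + pₖ₋₂, qₖ = aₖqₖ₋₁ + qₖ₋₂ (with p₋₁=1, p₋₂=0, q₋₁=0, q₋₂=1):
  k=0: a=13, p=13, q=1
  k=1: a=1, p=14, q=1
  k=2: a=3, p=55, q=4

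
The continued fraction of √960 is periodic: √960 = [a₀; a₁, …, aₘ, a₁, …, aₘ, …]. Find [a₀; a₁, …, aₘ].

a₀ = ⌊√960⌋ = 30.

[30; 1, 60]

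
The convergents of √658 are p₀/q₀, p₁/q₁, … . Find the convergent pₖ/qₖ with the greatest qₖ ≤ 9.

77/3

√658 = [25; 1, 1, 1, 6, 1, 1, 1, 50, …] (period length 8).
Convergents:
  p_0/q_0 = 25/1
  p_1/q_1 = 26/1
  p_2/q_2 = 51/2
  p_3/q_3 = 77/3
  p_4/q_4 = 513/20
q_3 = 3 ≤ 9 < 20 = q_4, so the answer is 77/3.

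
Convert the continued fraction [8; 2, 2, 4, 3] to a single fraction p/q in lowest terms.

597/71

Using pₖ = aₖpₖ₋₁ + pₖ₋₂ and qₖ = aₖqₖ₋₁ + qₖ₋₂:
  k=0: a=8, p=8, q=1
  k=1: a=2, p=17, q=2
  k=2: a=2, p=42, q=5
  k=3: a=4, p=185, q=22
  k=4: a=3, p=597, q=71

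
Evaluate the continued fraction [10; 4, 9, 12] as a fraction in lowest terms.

4589/448

Using pₖ = aₖpₖ₋₁ + pₖ₋₂ and qₖ = aₖqₖ₋₁ + qₖ₋₂:
  k=0: a=10, p=10, q=1
  k=1: a=4, p=41, q=4
  k=2: a=9, p=379, q=37
  k=3: a=12, p=4589, q=448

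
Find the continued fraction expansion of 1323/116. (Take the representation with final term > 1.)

[11; 2, 2, 7, 3]

1323 = 11·116 + 47
116 = 2·47 + 22
47 = 2·22 + 3
22 = 7·3 + 1
3 = 3·1 + 0  (stop)
So 1323/116 = [11; 2, 2, 7, 3].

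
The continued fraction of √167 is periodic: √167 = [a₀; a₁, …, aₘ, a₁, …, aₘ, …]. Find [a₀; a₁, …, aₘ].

a₀ = ⌊√167⌋ = 12.
With m₀=0, d₀=1 and mₖ₊₁ = dₖaₖ − mₖ, dₖ₊₁ = (n − mₖ₊₁²)/dₖ, aₖ₊₁ = ⌊(a₀+mₖ₊₁)/dₖ₊₁⌋:
  k=1: m=12, d=23, a=1
  k=2: m=11, d=2, a=11
  k=3: m=11, d=23, a=1
  k=4: m=12, d=1, a=24
d=1 and a=2a₀=24 at k=4, so the next step gives (m, d) = (12, 23) again — its k=1 value — and the period has length 4.

[12; 1, 11, 1, 24]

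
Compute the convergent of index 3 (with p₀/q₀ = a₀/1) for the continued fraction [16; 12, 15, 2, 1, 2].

6015/374

Using pₖ = aₖpₖ₋₁ + pₖ₋₂, qₖ = aₖqₖ₋₁ + qₖ₋₂ (with p₋₁=1, p₋₂=0, q₋₁=0, q₋₂=1):
  k=0: a=16, p=16, q=1
  k=1: a=12, p=193, q=12
  k=2: a=15, p=2911, q=181
  k=3: a=2, p=6015, q=374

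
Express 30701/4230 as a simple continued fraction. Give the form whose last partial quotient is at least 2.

[7; 3, 1, 7, 7, 19]

30701 = 7*4230 + 1091
4230 = 3*1091 + 957
1091 = 1*957 + 134
957 = 7*134 + 19
134 = 7*19 + 1
19 = 19*1 + 0  (stop)
So 30701/4230 = [7; 3, 1, 7, 7, 19].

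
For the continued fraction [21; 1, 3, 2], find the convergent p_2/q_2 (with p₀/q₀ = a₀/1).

Using pₖ = aₖpₖ₋₁ + pₖ₋₂, qₖ = aₖqₖ₋₁ + qₖ₋₂ (with p₋₁=1, p₋₂=0, q₋₁=0, q₋₂=1):
  k=0: a=21, p=21, q=1
  k=1: a=1, p=22, q=1
  k=2: a=3, p=87, q=4

87/4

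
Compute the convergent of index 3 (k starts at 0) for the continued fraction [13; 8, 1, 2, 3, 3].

Using pₖ = aₖpₖ₋₁ + pₖ₋₂, qₖ = aₖqₖ₋₁ + qₖ₋₂ (with p₋₁=1, p₋₂=0, q₋₁=0, q₋₂=1):
  k=0: a=13, p=13, q=1
  k=1: a=8, p=105, q=8
  k=2: a=1, p=118, q=9
  k=3: a=2, p=341, q=26

341/26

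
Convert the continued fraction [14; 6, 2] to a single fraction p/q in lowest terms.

Using pₖ = aₖpₖ₋₁ + pₖ₋₂ and qₖ = aₖqₖ₋₁ + qₖ₋₂:
  k=0: a=14, p=14, q=1
  k=1: a=6, p=85, q=6
  k=2: a=2, p=184, q=13

184/13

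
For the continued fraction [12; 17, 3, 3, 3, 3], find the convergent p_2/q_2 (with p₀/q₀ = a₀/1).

Using pₖ = aₖpₖ₋₁ + pₖ₋₂, qₖ = aₖqₖ₋₁ + qₖ₋₂ (with p₋₁=1, p₋₂=0, q₋₁=0, q₋₂=1):
  k=0: a=12, p=12, q=1
  k=1: a=17, p=205, q=17
  k=2: a=3, p=627, q=52

627/52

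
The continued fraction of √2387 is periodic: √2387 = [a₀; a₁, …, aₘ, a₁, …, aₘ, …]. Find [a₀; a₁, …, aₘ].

a₀ = ⌊√2387⌋ = 48.
With m₀=0, d₀=1 and mₖ₊₁ = dₖaₖ − mₖ, dₖ₊₁ = (n − mₖ₊₁²)/dₖ, aₖ₊₁ = ⌊(a₀+mₖ₊₁)/dₖ₊₁⌋:
  k=1: m=48, d=83, a=1
  k=2: m=35, d=14, a=5
  k=3: m=35, d=83, a=1
  k=4: m=48, d=1, a=96
d=1 and a=2a₀=96 at k=4, so the next step gives (m, d) = (48, 83) again — its k=1 value — and the period has length 4.

[48; 1, 5, 1, 96]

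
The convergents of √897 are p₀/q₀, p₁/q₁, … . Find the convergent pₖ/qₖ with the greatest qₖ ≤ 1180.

√897 = [29; 1, 18, 1, 58, …] (period length 4).
Convergents:
  p_0/q_0 = 29/1
  p_1/q_1 = 30/1
  p_2/q_2 = 569/19
  p_3/q_3 = 599/20
  p_4/q_4 = 35311/1179
  p_5/q_5 = 35910/1199
q_4 = 1179 ≤ 1180 < 1199 = q_5, so the answer is 35311/1179.

35311/1179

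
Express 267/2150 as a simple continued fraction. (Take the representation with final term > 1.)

[0; 8, 19, 14]

267 = 0·2150 + 267
2150 = 8·267 + 14
267 = 19·14 + 1
14 = 14·1 + 0  (stop)
So 267/2150 = [0; 8, 19, 14].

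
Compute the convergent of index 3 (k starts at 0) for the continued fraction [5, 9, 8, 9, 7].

Using pₖ = aₖpₖ₋₁ + pₖ₋₂, qₖ = aₖqₖ₋₁ + qₖ₋₂ (with p₋₁=1, p₋₂=0, q₋₁=0, q₋₂=1):
  k=0: a=5, p=5, q=1
  k=1: a=9, p=46, q=9
  k=2: a=8, p=373, q=73
  k=3: a=9, p=3403, q=666

3403/666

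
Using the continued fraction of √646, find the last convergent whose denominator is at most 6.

127/5

√646 = [25; 2, 2, 2, 50, …] (period length 4).
Convergents:
  p_0/q_0 = 25/1
  p_1/q_1 = 51/2
  p_2/q_2 = 127/5
  p_3/q_3 = 305/12
q_2 = 5 ≤ 6 < 12 = q_3, so the answer is 127/5.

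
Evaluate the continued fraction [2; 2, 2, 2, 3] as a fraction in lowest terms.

99/41

Using pₖ = aₖpₖ₋₁ + pₖ₋₂ and qₖ = aₖqₖ₋₁ + qₖ₋₂:
  k=0: a=2, p=2, q=1
  k=1: a=2, p=5, q=2
  k=2: a=2, p=12, q=5
  k=3: a=2, p=29, q=12
  k=4: a=3, p=99, q=41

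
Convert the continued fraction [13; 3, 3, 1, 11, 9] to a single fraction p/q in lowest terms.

Fold from the inside: start with 9/1.
  11 + 1/9 = 100/9
  1 + 9/100 = 109/100
  3 + 100/109 = 427/109
  3 + 109/427 = 1390/427
  13 + 427/1390 = 18497/1390

18497/1390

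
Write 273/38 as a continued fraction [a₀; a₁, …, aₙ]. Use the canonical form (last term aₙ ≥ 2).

[7; 5, 2, 3]

273 = 7×38 + 7
38 = 5×7 + 3
7 = 2×3 + 1
3 = 3×1 + 0  (stop)
So 273/38 = [7; 5, 2, 3].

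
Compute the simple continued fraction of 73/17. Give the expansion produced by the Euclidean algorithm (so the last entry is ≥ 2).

[4; 3, 2, 2]

73 = 4·17 + 5
17 = 3·5 + 2
5 = 2·2 + 1
2 = 2·1 + 0  (stop)
So 73/17 = [4; 3, 2, 2].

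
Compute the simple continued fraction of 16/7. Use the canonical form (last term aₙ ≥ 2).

16 = 2×7 + 2
7 = 3×2 + 1
2 = 2×1 + 0  (stop)
So 16/7 = [2; 3, 2].

[2; 3, 2]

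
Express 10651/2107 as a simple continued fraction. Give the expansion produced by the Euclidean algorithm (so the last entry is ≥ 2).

[5; 18, 6, 9, 2]

10651 = 5·2107 + 116
2107 = 18·116 + 19
116 = 6·19 + 2
19 = 9·2 + 1
2 = 2·1 + 0  (stop)
So 10651/2107 = [5; 18, 6, 9, 2].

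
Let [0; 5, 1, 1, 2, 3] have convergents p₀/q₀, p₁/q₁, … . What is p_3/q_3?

Using pₖ = aₖpₖ₋₁ + pₖ₋₂, qₖ = aₖqₖ₋₁ + qₖ₋₂ (with p₋₁=1, p₋₂=0, q₋₁=0, q₋₂=1):
  k=0: a=0, p=0, q=1
  k=1: a=5, p=1, q=5
  k=2: a=1, p=1, q=6
  k=3: a=1, p=2, q=11

2/11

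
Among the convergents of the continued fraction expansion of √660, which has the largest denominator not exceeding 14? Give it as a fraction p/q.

√660 = [25; 1, 2, 4, 2, 1, 50, …] (period length 6).
Convergents:
  p_0/q_0 = 25/1
  p_1/q_1 = 26/1
  p_2/q_2 = 77/3
  p_3/q_3 = 334/13
  p_4/q_4 = 745/29
q_3 = 13 ≤ 14 < 29 = q_4, so the answer is 334/13.

334/13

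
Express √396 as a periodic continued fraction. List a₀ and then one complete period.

a₀ = ⌊√396⌋ = 19.
With m₀=0, d₀=1 and mₖ₊₁ = dₖaₖ − mₖ, dₖ₊₁ = (n − mₖ₊₁²)/dₖ, aₖ₊₁ = ⌊(a₀+mₖ₊₁)/dₖ₊₁⌋:
  k=1: m=19, d=35, a=1
  k=2: m=16, d=4, a=8
  k=3: m=16, d=35, a=1
  k=4: m=19, d=1, a=38
d=1 and a=2a₀=38 at k=4, so the next step gives (m, d) = (19, 35) again — its k=1 value — and the period has length 4.

[19; 1, 8, 1, 38]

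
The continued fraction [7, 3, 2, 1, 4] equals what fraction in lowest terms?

Fold from the inside: start with 4/1.
  1 + 1/4 = 5/4
  2 + 4/5 = 14/5
  3 + 5/14 = 47/14
  7 + 14/47 = 343/47

343/47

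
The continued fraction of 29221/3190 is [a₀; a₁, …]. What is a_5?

29221 = 9·3190 + 511   →  a_0 = 9
3190 = 6·511 + 124   →  a_1 = 6
511 = 4·124 + 15   →  a_2 = 4
124 = 8·15 + 4   →  a_3 = 8
15 = 3·4 + 3   →  a_4 = 3
4 = 1·3 + 1   →  a_5 = 1

1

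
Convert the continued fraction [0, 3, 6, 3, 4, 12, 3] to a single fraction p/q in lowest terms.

3091/9763

Using pₖ = aₖpₖ₋₁ + pₖ₋₂ and qₖ = aₖqₖ₋₁ + qₖ₋₂:
  k=0: a=0, p=0, q=1
  k=1: a=3, p=1, q=3
  k=2: a=6, p=6, q=19
  k=3: a=3, p=19, q=60
  k=4: a=4, p=82, q=259
  k=5: a=12, p=1003, q=3168
  k=6: a=3, p=3091, q=9763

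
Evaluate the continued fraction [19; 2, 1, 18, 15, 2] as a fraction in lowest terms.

Using pₖ = aₖpₖ₋₁ + pₖ₋₂ and qₖ = aₖqₖ₋₁ + qₖ₋₂:
  k=0: a=19, p=19, q=1
  k=1: a=2, p=39, q=2
  k=2: a=1, p=58, q=3
  k=3: a=18, p=1083, q=56
  k=4: a=15, p=16303, q=843
  k=5: a=2, p=33689, q=1742

33689/1742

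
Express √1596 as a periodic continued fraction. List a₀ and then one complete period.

a₀ = ⌊√1596⌋ = 39.
With m₀=0, d₀=1 and mₖ₊₁ = dₖaₖ − mₖ, dₖ₊₁ = (n − mₖ₊₁²)/dₖ, aₖ₊₁ = ⌊(a₀+mₖ₊₁)/dₖ₊₁⌋:
  k=1: m=39, d=75, a=1
  k=2: m=36, d=4, a=18
  k=3: m=36, d=75, a=1
  k=4: m=39, d=1, a=78
d=1 and a=2a₀=78 at k=4, so the next step gives (m, d) = (39, 75) again — its k=1 value — and the period has length 4.

[39; 1, 18, 1, 78]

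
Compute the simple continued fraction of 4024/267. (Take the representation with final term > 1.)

[15; 14, 19]

4024 = 15*267 + 19
267 = 14*19 + 1
19 = 19*1 + 0  (stop)
So 4024/267 = [15; 14, 19].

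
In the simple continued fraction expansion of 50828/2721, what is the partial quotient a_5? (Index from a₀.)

50828 = 18·2721 + 1850   →  a_0 = 18
2721 = 1·1850 + 871   →  a_1 = 1
1850 = 2·871 + 108   →  a_2 = 2
871 = 8·108 + 7   →  a_3 = 8
108 = 15·7 + 3   →  a_4 = 15
7 = 2·3 + 1   →  a_5 = 2

2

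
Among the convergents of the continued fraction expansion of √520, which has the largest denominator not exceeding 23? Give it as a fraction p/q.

√520 = [22; 1, 4, 11, 4, 1, 44, …] (period length 6).
Convergents:
  p_0/q_0 = 22/1
  p_1/q_1 = 23/1
  p_2/q_2 = 114/5
  p_3/q_3 = 1277/56
q_2 = 5 ≤ 23 < 56 = q_3, so the answer is 114/5.

114/5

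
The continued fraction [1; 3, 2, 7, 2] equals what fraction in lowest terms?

Fold from the inside: start with 2/1.
  7 + 1/2 = 15/2
  2 + 2/15 = 32/15
  3 + 15/32 = 111/32
  1 + 32/111 = 143/111

143/111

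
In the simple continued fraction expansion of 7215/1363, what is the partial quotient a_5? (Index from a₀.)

7215 = 5·1363 + 400   →  a_0 = 5
1363 = 3·400 + 163   →  a_1 = 3
400 = 2·163 + 74   →  a_2 = 2
163 = 2·74 + 15   →  a_3 = 2
74 = 4·15 + 14   →  a_4 = 4
15 = 1·14 + 1   →  a_5 = 1

1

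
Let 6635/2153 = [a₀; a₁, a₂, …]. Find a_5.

6635 = 3·2153 + 176   →  a_0 = 3
2153 = 12·176 + 41   →  a_1 = 12
176 = 4·41 + 12   →  a_2 = 4
41 = 3·12 + 5   →  a_3 = 3
12 = 2·5 + 2   →  a_4 = 2
5 = 2·2 + 1   →  a_5 = 2

2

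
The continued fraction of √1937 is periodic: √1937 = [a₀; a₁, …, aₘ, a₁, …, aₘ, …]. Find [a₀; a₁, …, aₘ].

a₀ = ⌊√1937⌋ = 44.
With m₀=0, d₀=1 and mₖ₊₁ = dₖaₖ − mₖ, dₖ₊₁ = (n − mₖ₊₁²)/dₖ, aₖ₊₁ = ⌊(a₀+mₖ₊₁)/dₖ₊₁⌋:
  k=1: m=44, d=1, a=88
d=1 and a=2a₀=88 at k=1, so the next step gives (m, d) = (44, 1) again — its k=1 value — and the period has length 1.

[44; 88]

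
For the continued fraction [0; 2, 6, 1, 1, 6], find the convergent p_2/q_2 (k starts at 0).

6/13

Using pₖ = aₖpₖ₋₁ + pₖ₋₂, qₖ = aₖqₖ₋₁ + qₖ₋₂ (with p₋₁=1, p₋₂=0, q₋₁=0, q₋₂=1):
  k=0: a=0, p=0, q=1
  k=1: a=2, p=1, q=2
  k=2: a=6, p=6, q=13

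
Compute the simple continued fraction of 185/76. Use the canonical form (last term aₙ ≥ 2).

185 = 2*76 + 33
76 = 2*33 + 10
33 = 3*10 + 3
10 = 3*3 + 1
3 = 3*1 + 0  (stop)
So 185/76 = [2; 2, 3, 3, 3].

[2; 2, 3, 3, 3]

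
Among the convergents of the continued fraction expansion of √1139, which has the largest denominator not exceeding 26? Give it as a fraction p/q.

√1139 = [33; 1, 2, 1, 66, …] (period length 4).
Convergents:
  p_0/q_0 = 33/1
  p_1/q_1 = 34/1
  p_2/q_2 = 101/3
  p_3/q_3 = 135/4
  p_4/q_4 = 9011/267
q_3 = 4 ≤ 26 < 267 = q_4, so the answer is 135/4.

135/4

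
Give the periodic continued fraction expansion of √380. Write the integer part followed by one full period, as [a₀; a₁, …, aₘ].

[19; 2, 38]

a₀ = ⌊√380⌋ = 19.
With m₀=0, d₀=1 and mₖ₊₁ = dₖaₖ − mₖ, dₖ₊₁ = (n − mₖ₊₁²)/dₖ, aₖ₊₁ = ⌊(a₀+mₖ₊₁)/dₖ₊₁⌋:
  k=1: m=19, d=19, a=2
  k=2: m=19, d=1, a=38
d=1 and a=2a₀=38 at k=2, so the next step gives (m, d) = (19, 19) again — its k=1 value — and the period has length 2.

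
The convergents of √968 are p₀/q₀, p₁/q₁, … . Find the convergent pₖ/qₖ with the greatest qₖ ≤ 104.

2209/71

√968 = [31; 8, 1, 6, 1, 8, 62, …] (period length 6).
Convergents:
  p_0/q_0 = 31/1
  p_1/q_1 = 249/8
  p_2/q_2 = 280/9
  p_3/q_3 = 1929/62
  p_4/q_4 = 2209/71
  p_5/q_5 = 19601/630
q_4 = 71 ≤ 104 < 630 = q_5, so the answer is 2209/71.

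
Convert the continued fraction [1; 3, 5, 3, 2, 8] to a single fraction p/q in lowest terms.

Fold from the inside: start with 8/1.
  2 + 1/8 = 17/8
  3 + 8/17 = 59/17
  5 + 17/59 = 312/59
  3 + 59/312 = 995/312
  1 + 312/995 = 1307/995

1307/995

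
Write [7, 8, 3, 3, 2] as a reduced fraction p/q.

1360/191

Fold from the inside: start with 2/1.
  3 + 1/2 = 7/2
  3 + 2/7 = 23/7
  8 + 7/23 = 191/23
  7 + 23/191 = 1360/191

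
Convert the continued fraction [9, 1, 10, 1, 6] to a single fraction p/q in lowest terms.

Fold from the inside: start with 6/1.
  1 + 1/6 = 7/6
  10 + 6/7 = 76/7
  1 + 7/76 = 83/76
  9 + 76/83 = 823/83

823/83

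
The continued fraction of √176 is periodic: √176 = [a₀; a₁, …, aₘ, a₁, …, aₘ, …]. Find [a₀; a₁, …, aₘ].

a₀ = ⌊√176⌋ = 13.
With m₀=0, d₀=1 and mₖ₊₁ = dₖaₖ − mₖ, dₖ₊₁ = (n − mₖ₊₁²)/dₖ, aₖ₊₁ = ⌊(a₀+mₖ₊₁)/dₖ₊₁⌋:
  k=1: m=13, d=7, a=3
  k=2: m=8, d=16, a=1
  k=3: m=8, d=7, a=3
  k=4: m=13, d=1, a=26
d=1 and a=2a₀=26 at k=4, so the next step gives (m, d) = (13, 7) again — its k=1 value — and the period has length 4.

[13; 3, 1, 3, 26]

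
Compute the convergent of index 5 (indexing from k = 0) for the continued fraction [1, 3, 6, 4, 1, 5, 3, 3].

749/569

Using pₖ = aₖpₖ₋₁ + pₖ₋₂, qₖ = aₖqₖ₋₁ + qₖ₋₂ (with p₋₁=1, p₋₂=0, q₋₁=0, q₋₂=1):
  k=0: a=1, p=1, q=1
  k=1: a=3, p=4, q=3
  k=2: a=6, p=25, q=19
  k=3: a=4, p=104, q=79
  k=4: a=1, p=129, q=98
  k=5: a=5, p=749, q=569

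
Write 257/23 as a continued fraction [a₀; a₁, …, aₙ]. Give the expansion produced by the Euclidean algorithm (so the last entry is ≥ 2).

[11; 5, 1, 3]

257 = 11·23 + 4
23 = 5·4 + 3
4 = 1·3 + 1
3 = 3·1 + 0  (stop)
So 257/23 = [11; 5, 1, 3].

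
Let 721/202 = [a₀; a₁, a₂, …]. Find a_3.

721 = 3·202 + 115   →  a_0 = 3
202 = 1·115 + 87   →  a_1 = 1
115 = 1·87 + 28   →  a_2 = 1
87 = 3·28 + 3   →  a_3 = 3

3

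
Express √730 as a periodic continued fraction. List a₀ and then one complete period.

a₀ = ⌊√730⌋ = 27.
With m₀=0, d₀=1 and mₖ₊₁ = dₖaₖ − mₖ, dₖ₊₁ = (n − mₖ₊₁²)/dₖ, aₖ₊₁ = ⌊(a₀+mₖ₊₁)/dₖ₊₁⌋:
  k=1: m=27, d=1, a=54
d=1 and a=2a₀=54 at k=1, so the next step gives (m, d) = (27, 1) again — its k=1 value — and the period has length 1.

[27; 54]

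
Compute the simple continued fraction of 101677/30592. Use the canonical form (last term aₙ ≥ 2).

[3; 3, 11, 7, 3, 2, 17]

101677 = 3*30592 + 9901
30592 = 3*9901 + 889
9901 = 11*889 + 122
889 = 7*122 + 35
122 = 3*35 + 17
35 = 2*17 + 1
17 = 17*1 + 0  (stop)
So 101677/30592 = [3; 3, 11, 7, 3, 2, 17].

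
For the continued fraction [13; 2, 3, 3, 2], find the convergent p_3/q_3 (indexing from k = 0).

Using pₖ = aₖpₖ₋₁ + pₖ₋₂, qₖ = aₖqₖ₋₁ + qₖ₋₂ (with p₋₁=1, p₋₂=0, q₋₁=0, q₋₂=1):
  k=0: a=13, p=13, q=1
  k=1: a=2, p=27, q=2
  k=2: a=3, p=94, q=7
  k=3: a=3, p=309, q=23

309/23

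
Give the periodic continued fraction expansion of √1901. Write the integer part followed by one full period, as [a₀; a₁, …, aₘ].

[43; 1, 1, 1, 1, 86]

a₀ = ⌊√1901⌋ = 43.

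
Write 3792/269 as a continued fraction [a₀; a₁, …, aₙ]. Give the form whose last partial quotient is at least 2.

3792 = 14*269 + 26
269 = 10*26 + 9
26 = 2*9 + 8
9 = 1*8 + 1
8 = 8*1 + 0  (stop)
So 3792/269 = [14; 10, 2, 1, 8].

[14; 10, 2, 1, 8]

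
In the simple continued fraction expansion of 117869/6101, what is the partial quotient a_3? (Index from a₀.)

1

117869 = 19·6101 + 1950   →  a_0 = 19
6101 = 3·1950 + 251   →  a_1 = 3
1950 = 7·251 + 193   →  a_2 = 7
251 = 1·193 + 58   →  a_3 = 1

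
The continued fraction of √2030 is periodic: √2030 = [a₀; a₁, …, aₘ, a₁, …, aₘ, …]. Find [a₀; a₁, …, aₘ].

[45; 18, 90]

a₀ = ⌊√2030⌋ = 45.
With m₀=0, d₀=1 and mₖ₊₁ = dₖaₖ − mₖ, dₖ₊₁ = (n − mₖ₊₁²)/dₖ, aₖ₊₁ = ⌊(a₀+mₖ₊₁)/dₖ₊₁⌋:
  k=1: m=45, d=5, a=18
  k=2: m=45, d=1, a=90
d=1 and a=2a₀=90 at k=2, so the next step gives (m, d) = (45, 5) again — its k=1 value — and the period has length 2.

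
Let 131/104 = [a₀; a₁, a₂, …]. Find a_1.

131 = 1·104 + 27   →  a_0 = 1
104 = 3·27 + 23   →  a_1 = 3

3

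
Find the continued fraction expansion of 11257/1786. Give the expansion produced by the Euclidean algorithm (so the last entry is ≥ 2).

[6; 3, 3, 3, 7, 2, 3]

11257 = 6×1786 + 541
1786 = 3×541 + 163
541 = 3×163 + 52
163 = 3×52 + 7
52 = 7×7 + 3
7 = 2×3 + 1
3 = 3×1 + 0  (stop)
So 11257/1786 = [6; 3, 3, 3, 7, 2, 3].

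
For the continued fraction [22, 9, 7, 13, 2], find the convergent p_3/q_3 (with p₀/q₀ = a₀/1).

Using pₖ = aₖpₖ₋₁ + pₖ₋₂, qₖ = aₖqₖ₋₁ + qₖ₋₂ (with p₋₁=1, p₋₂=0, q₋₁=0, q₋₂=1):
  k=0: a=22, p=22, q=1
  k=1: a=9, p=199, q=9
  k=2: a=7, p=1415, q=64
  k=3: a=13, p=18594, q=841

18594/841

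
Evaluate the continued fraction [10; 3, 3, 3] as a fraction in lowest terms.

340/33

Fold from the inside: start with 3/1.
  3 + 1/3 = 10/3
  3 + 3/10 = 33/10
  10 + 10/33 = 340/33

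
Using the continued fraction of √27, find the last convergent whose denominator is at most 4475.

√27 = [5; 5, 10, …] (period length 2).
Convergents:
  p_0/q_0 = 5/1
  p_1/q_1 = 26/5
  p_2/q_2 = 265/51
  p_3/q_3 = 1351/260
  p_4/q_4 = 13775/2651
  p_5/q_5 = 70226/13515
q_4 = 2651 ≤ 4475 < 13515 = q_5, so the answer is 13775/2651.

13775/2651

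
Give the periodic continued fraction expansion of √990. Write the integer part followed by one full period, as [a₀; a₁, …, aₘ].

a₀ = ⌊√990⌋ = 31.
With m₀=0, d₀=1 and mₖ₊₁ = dₖaₖ − mₖ, dₖ₊₁ = (n − mₖ₊₁²)/dₖ, aₖ₊₁ = ⌊(a₀+mₖ₊₁)/dₖ₊₁⌋:
  k=1: m=31, d=29, a=2
  k=2: m=27, d=9, a=6
  k=3: m=27, d=29, a=2
  k=4: m=31, d=1, a=62
d=1 and a=2a₀=62 at k=4, so the next step gives (m, d) = (31, 29) again — its k=1 value — and the period has length 4.

[31; 2, 6, 2, 62]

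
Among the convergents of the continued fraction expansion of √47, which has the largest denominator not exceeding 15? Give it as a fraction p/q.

48/7

√47 = [6; 1, 5, 1, 12, …] (period length 4).
Convergents:
  p_0/q_0 = 6/1
  p_1/q_1 = 7/1
  p_2/q_2 = 41/6
  p_3/q_3 = 48/7
  p_4/q_4 = 617/90
q_3 = 7 ≤ 15 < 90 = q_4, so the answer is 48/7.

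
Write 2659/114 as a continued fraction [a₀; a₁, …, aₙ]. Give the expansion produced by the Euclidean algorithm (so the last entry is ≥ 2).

[23; 3, 12, 3]

2659 = 23*114 + 37
114 = 3*37 + 3
37 = 12*3 + 1
3 = 3*1 + 0  (stop)
So 2659/114 = [23; 3, 12, 3].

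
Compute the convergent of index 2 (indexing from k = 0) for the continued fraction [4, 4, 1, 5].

21/5

Using pₖ = aₖpₖ₋₁ + pₖ₋₂, qₖ = aₖqₖ₋₁ + qₖ₋₂ (with p₋₁=1, p₋₂=0, q₋₁=0, q₋₂=1):
  k=0: a=4, p=4, q=1
  k=1: a=4, p=17, q=4
  k=2: a=1, p=21, q=5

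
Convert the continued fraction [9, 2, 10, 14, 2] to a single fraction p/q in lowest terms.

5809/613

Fold from the inside: start with 2/1.
  14 + 1/2 = 29/2
  10 + 2/29 = 292/29
  2 + 29/292 = 613/292
  9 + 292/613 = 5809/613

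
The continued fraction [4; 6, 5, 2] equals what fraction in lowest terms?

283/68

Using pₖ = aₖpₖ₋₁ + pₖ₋₂ and qₖ = aₖqₖ₋₁ + qₖ₋₂:
  k=0: a=4, p=4, q=1
  k=1: a=6, p=25, q=6
  k=2: a=5, p=129, q=31
  k=3: a=2, p=283, q=68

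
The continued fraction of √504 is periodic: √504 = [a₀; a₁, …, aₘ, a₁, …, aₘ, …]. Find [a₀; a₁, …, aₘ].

[22; 2, 4, 2, 44]

a₀ = ⌊√504⌋ = 22.
With m₀=0, d₀=1 and mₖ₊₁ = dₖaₖ − mₖ, dₖ₊₁ = (n − mₖ₊₁²)/dₖ, aₖ₊₁ = ⌊(a₀+mₖ₊₁)/dₖ₊₁⌋:
  k=1: m=22, d=20, a=2
  k=2: m=18, d=9, a=4
  k=3: m=18, d=20, a=2
  k=4: m=22, d=1, a=44
d=1 and a=2a₀=44 at k=4, so the next step gives (m, d) = (22, 20) again — its k=1 value — and the period has length 4.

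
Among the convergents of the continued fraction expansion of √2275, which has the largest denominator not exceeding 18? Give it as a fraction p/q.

477/10

√2275 = [47; 1, 2, 3, 2, 1, 94, …] (period length 6).
Convergents:
  p_0/q_0 = 47/1
  p_1/q_1 = 48/1
  p_2/q_2 = 143/3
  p_3/q_3 = 477/10
  p_4/q_4 = 1097/23
q_3 = 10 ≤ 18 < 23 = q_4, so the answer is 477/10.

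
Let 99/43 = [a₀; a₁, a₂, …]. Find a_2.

99 = 2·43 + 13   →  a_0 = 2
43 = 3·13 + 4   →  a_1 = 3
13 = 3·4 + 1   →  a_2 = 3

3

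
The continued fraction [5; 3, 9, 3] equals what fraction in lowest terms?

Using pₖ = aₖpₖ₋₁ + pₖ₋₂ and qₖ = aₖqₖ₋₁ + qₖ₋₂:
  k=0: a=5, p=5, q=1
  k=1: a=3, p=16, q=3
  k=2: a=9, p=149, q=28
  k=3: a=3, p=463, q=87

463/87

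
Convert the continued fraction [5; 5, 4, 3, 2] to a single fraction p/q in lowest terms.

Using pₖ = aₖpₖ₋₁ + pₖ₋₂ and qₖ = aₖqₖ₋₁ + qₖ₋₂:
  k=0: a=5, p=5, q=1
  k=1: a=5, p=26, q=5
  k=2: a=4, p=109, q=21
  k=3: a=3, p=353, q=68
  k=4: a=2, p=815, q=157

815/157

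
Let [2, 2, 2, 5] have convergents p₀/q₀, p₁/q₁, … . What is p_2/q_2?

12/5

Using pₖ = aₖpₖ₋₁ + pₖ₋₂, qₖ = aₖqₖ₋₁ + qₖ₋₂ (with p₋₁=1, p₋₂=0, q₋₁=0, q₋₂=1):
  k=0: a=2, p=2, q=1
  k=1: a=2, p=5, q=2
  k=2: a=2, p=12, q=5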